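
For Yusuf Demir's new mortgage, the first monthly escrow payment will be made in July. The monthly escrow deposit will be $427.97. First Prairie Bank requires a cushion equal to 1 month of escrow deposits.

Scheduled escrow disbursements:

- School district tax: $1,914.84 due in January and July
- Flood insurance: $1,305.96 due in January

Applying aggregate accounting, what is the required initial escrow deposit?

Cushion = 1 × $427.97 = $427.97
Trial balance (start $0, +$427.97 each month, − disbursements):
  Jul: +$427.97 − $1,914.84 → -$1,486.87
  Aug: +$427.97 → -$1,058.90
  Sep: +$427.97 → -$630.93
  Oct: +$427.97 → -$202.96
  Nov: +$427.97 → $225.01
  Dec: +$427.97 → $652.98
  Jan: +$427.97 − $3,220.80 → -$2,139.85
  Feb: +$427.97 → -$1,711.88
  Mar: +$427.97 → -$1,283.91
  Apr: +$427.97 → -$855.94
  May: +$427.97 → -$427.97
  Jun: +$427.97 → $0.00
Lowest trial balance = -$2,139.85 (Jan)
Initial deposit = cushion − low point = $427.97 − (-$2,139.85) = $2,567.82

$2,567.82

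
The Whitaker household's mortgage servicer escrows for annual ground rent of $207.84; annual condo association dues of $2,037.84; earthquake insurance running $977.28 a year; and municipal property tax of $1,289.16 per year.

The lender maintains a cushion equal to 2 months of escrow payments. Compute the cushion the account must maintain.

$752.02

Ground rent: $207.84
Condo association dues: $2,037.84
Earthquake insurance: $977.28
Municipal property tax: $1,289.16
Yearly total = $207.84 + $2,037.84 + $977.28 + $1,289.16 = $4,512.12
Per month = $4,512.12 / 12 = $376.01
Required cushion = 2 × $376.01 = $752.02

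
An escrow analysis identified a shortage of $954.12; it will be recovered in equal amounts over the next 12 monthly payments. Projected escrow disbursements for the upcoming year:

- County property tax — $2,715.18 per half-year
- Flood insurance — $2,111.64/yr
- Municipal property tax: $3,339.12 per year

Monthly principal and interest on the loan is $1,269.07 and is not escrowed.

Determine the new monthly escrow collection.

County property tax — $2,715.18 × 2 = $5,430.36
Flood insurance — $2,111.64
Municipal property tax — $3,339.12
Combined annual = $10,881.12
Per month = $10,881.12 ÷ 12 = $906.76
Shortage per month = $954.12 ÷ 12 = $79.51
Adjusted monthly = $906.76 + $79.51 = $986.27

$986.27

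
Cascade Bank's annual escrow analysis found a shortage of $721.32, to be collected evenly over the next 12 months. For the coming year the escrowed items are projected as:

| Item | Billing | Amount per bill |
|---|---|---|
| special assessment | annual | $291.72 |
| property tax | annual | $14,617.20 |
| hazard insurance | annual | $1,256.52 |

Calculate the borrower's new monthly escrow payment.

Special assessment = $291.72
Property tax = $14,617.20
Hazard insurance = $1,256.52
Total annual escrow = $291.72 + $14,617.20 + $1,256.52 = $16,165.44
Per month = $16,165.44 / 12 = $1,347.12
Shortage spread = $721.32 ÷ 12 = $60.11/mo
New monthly escrow = $1,347.12 + $60.11 = $1,407.23

$1,407.23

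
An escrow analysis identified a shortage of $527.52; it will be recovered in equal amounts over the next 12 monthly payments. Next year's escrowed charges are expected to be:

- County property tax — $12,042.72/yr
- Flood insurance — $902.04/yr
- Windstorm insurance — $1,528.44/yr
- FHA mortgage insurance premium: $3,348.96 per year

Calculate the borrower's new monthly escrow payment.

County property tax — $12,042.72/yr
Flood insurance — $902.04/yr
Windstorm insurance — $1,528.44/yr
FHA mortgage insurance premium — $3,348.96/yr
Total annual escrow = $17,822.16
Base monthly escrow = $17,822.16 ÷ 12 = $1,485.18
Shortage per month = $527.52 ÷ 12 = $43.96
New monthly escrow = $1,485.18 + $43.96 = $1,529.14

$1,529.14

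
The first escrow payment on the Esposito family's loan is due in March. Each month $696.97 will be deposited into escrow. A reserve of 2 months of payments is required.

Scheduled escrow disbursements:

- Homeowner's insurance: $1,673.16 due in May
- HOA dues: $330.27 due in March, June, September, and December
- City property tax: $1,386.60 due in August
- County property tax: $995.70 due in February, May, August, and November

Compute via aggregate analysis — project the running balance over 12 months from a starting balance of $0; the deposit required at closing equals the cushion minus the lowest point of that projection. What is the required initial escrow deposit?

$2,923.82

Cushion = 2 × $696.97 = $1,393.94
Trial balance (start $0, +$696.97 each month, − disbursements):
  Mar: +$696.97 − $330.27 → $366.70
  Apr: +$696.97 → $1,063.67
  May: +$696.97 − $2,668.86 → -$908.22
  Jun: +$696.97 − $330.27 → -$541.52
  Jul: +$696.97 → $155.45
  Aug: +$696.97 − $2,382.30 → -$1,529.88
  Sep: +$696.97 − $330.27 → -$1,163.18
  Oct: +$696.97 → -$466.21
  Nov: +$696.97 − $995.70 → -$764.94
  Dec: +$696.97 − $330.27 → -$398.24
  Jan: +$696.97 → $298.73
  Feb: +$696.97 − $995.70 → $0.00
Lowest trial balance = -$1,529.88 (Aug)
Initial deposit = cushion − low point = $1,393.94 − (-$1,529.88) = $2,923.82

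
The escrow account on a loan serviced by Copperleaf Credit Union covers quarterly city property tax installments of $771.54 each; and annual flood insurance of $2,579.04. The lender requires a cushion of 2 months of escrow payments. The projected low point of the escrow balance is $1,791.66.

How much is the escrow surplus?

City property tax = $771.54 × 4 = $3,086.16 per year
Flood insurance = $2,579.04 per year
Combined annual = $3,086.16 + $2,579.04 = $5,665.20
Per month = $5,665.20 ÷ 12 = $472.10
Required reserve = 2 × $472.10 = $944.20
Excess over cushion: $1,791.66 − $944.20 = $847.46

$847.46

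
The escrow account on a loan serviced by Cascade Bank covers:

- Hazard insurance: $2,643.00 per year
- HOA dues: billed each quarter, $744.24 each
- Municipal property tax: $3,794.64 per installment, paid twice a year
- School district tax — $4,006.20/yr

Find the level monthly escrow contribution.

$1,434.62

Hazard insurance = $2,643.00/yr
HOA dues = $744.24 × 4 = $2,976.96/yr
Municipal property tax = $3,794.64 × 2 = $7,589.28/yr
School district tax = $4,006.20/yr
Total annual escrow = $2,643.00 + $2,976.96 + $7,589.28 + $4,006.20 = $17,215.44
Base monthly escrow = $17,215.44 ÷ 12 = $1,434.62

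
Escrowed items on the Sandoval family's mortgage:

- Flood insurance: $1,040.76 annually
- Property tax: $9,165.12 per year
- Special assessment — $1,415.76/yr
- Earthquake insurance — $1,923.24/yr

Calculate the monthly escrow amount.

$1,128.74

Flood insurance — $1,040.76 per year
Property tax — $9,165.12 per year
Special assessment — $1,415.76 per year
Earthquake insurance — $1,923.24 per year
Yearly total = $1,040.76 + $9,165.12 + $1,415.76 + $1,923.24 = $13,544.88
Base monthly escrow = $13,544.88 / 12 = $1,128.74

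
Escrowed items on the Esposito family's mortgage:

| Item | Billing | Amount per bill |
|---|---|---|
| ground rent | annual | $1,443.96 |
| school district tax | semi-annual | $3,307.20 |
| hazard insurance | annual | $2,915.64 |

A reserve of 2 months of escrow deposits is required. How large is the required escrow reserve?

$1,829.00

Ground rent — $1,443.96/yr
School district tax — $3,307.20 × 2 = $6,614.40/yr
Hazard insurance — $2,915.64/yr
Total per year = $10,974.00
Monthly escrow = $10,974.00 ÷ 12 = $914.50
Cushion = 2 × $914.50 = $1,829.00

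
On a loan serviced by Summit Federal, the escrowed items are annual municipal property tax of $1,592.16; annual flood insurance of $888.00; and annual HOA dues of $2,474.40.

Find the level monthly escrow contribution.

Municipal property tax = $1,592.16/yr
Flood insurance = $888.00/yr
HOA dues = $2,474.40/yr
Total annual escrow = $1,592.16 + $888.00 + $2,474.40 = $4,954.56
Base monthly escrow = $4,954.56 ÷ 12 = $412.88

$412.88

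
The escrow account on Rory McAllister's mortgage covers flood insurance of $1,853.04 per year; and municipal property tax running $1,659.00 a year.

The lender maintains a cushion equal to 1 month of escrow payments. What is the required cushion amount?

Flood insurance = $1,853.04 annually
Municipal property tax = $1,659.00 annually
Combined annual = $1,853.04 + $1,659.00 = $3,512.04
Monthly = $3,512.04 ÷ 12 = $292.67
Required cushion = 1 × $292.67 = $292.67

$292.67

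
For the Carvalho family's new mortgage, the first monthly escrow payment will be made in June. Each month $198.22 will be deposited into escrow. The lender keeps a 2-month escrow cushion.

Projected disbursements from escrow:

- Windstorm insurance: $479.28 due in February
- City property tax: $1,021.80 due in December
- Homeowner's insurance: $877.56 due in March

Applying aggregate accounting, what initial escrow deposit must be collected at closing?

$792.88

Cushion = 2 × $198.22 = $396.44
Trial balance (start $0, +$198.22 each month, − disbursements):
  Jun: +$198.22 → $198.22
  Jul: +$198.22 → $396.44
  Aug: +$198.22 → $594.66
  Sep: +$198.22 → $792.88
  Oct: +$198.22 → $991.10
  Nov: +$198.22 → $1,189.32
  Dec: +$198.22 − $1,021.80 → $365.74
  Jan: +$198.22 → $563.96
  Feb: +$198.22 − $479.28 → $282.90
  Mar: +$198.22 − $877.56 → -$396.44
  Apr: +$198.22 → -$198.22
  May: +$198.22 → $0.00
Lowest trial balance = -$396.44 (Mar)
Initial deposit = cushion − low point = $396.44 − (-$396.44) = $792.88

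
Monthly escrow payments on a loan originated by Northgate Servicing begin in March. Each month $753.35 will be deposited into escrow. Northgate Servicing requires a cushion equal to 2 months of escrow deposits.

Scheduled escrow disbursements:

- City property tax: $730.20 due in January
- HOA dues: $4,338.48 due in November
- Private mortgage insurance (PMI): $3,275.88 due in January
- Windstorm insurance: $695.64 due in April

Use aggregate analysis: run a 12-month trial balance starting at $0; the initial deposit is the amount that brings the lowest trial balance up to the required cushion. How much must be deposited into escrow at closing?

$2,260.05

Cushion = 2 × $753.35 = $1,506.70
Trial balance (start $0, +$753.35 each month, − disbursements):
  Mar: +$753.35 → $753.35
  Apr: +$753.35 − $695.64 → $811.06
  May: +$753.35 → $1,564.41
  Jun: +$753.35 → $2,317.76
  Jul: +$753.35 → $3,071.11
  Aug: +$753.35 → $3,824.46
  Sep: +$753.35 → $4,577.81
  Oct: +$753.35 → $5,331.16
  Nov: +$753.35 − $4,338.48 → $1,746.03
  Dec: +$753.35 → $2,499.38
  Jan: +$753.35 − $4,006.08 → -$753.35
  Feb: +$753.35 → $0.00
Lowest trial balance = -$753.35 (Jan)
Initial deposit = cushion − low point = $1,506.70 − (-$753.35) = $2,260.05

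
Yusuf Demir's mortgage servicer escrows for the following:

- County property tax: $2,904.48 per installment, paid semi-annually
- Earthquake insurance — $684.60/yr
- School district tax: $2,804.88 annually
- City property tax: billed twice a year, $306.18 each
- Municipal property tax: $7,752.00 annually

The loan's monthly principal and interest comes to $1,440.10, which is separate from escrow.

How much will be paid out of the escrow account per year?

County property tax: $2,904.48 × 2 = $5,808.96/yr
Earthquake insurance: $684.60/yr
School district tax: $2,804.88/yr
City property tax: $306.18 × 2 = $612.36/yr
Municipal property tax: $7,752.00/yr
Annual escrow total = $5,808.96 + $684.60 + $2,804.88 + $612.36 + $7,752.00 = $17,662.80

$17,662.80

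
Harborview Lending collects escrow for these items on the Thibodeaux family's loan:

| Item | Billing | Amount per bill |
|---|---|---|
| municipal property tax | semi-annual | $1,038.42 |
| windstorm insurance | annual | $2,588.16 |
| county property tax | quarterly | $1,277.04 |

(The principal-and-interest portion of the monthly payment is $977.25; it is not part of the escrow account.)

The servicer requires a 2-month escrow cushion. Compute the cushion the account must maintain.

Municipal property tax: $1,038.42 × 2 = $2,076.84
Windstorm insurance: $2,588.16
County property tax: $1,277.04 × 4 = $5,108.16
Combined annual = $9,773.16
Monthly escrow = $9,773.16 / 12 = $814.43
Required cushion = 2 × $814.43 = $1,628.86

$1,628.86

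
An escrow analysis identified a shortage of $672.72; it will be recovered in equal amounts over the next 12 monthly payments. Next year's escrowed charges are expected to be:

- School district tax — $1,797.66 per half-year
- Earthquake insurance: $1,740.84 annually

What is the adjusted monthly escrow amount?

School district tax: $1,797.66 × 2 = $3,595.32
Earthquake insurance: $1,740.84
Total annual escrow = $3,595.32 + $1,740.84 = $5,336.16
Monthly = $5,336.16 ÷ 12 = $444.68
Shortage spread = $672.72 ÷ 12 = $56.06/mo
Adjusted monthly = $444.68 + $56.06 = $500.74

$500.74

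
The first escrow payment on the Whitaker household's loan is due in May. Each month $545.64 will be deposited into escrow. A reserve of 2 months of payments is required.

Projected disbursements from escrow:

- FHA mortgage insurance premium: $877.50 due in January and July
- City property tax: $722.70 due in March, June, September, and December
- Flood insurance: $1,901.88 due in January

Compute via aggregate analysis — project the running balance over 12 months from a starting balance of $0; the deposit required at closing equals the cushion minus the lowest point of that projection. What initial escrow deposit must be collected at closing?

Cushion = 2 × $545.64 = $1,091.28
Trial balance (start $0, +$545.64 each month, − disbursements):
  May: +$545.64 → $545.64
  Jun: +$545.64 − $722.70 → $368.58
  Jul: +$545.64 − $877.50 → $36.72
  Aug: +$545.64 → $582.36
  Sep: +$545.64 − $722.70 → $405.30
  Oct: +$545.64 → $950.94
  Nov: +$545.64 → $1,496.58
  Dec: +$545.64 − $722.70 → $1,319.52
  Jan: +$545.64 − $2,779.38 → -$914.22
  Feb: +$545.64 → -$368.58
  Mar: +$545.64 − $722.70 → -$545.64
  Apr: +$545.64 → $0.00
Lowest trial balance = -$914.22 (Jan)
Initial deposit = cushion − low point = $1,091.28 − (-$914.22) = $2,005.50

$2,005.50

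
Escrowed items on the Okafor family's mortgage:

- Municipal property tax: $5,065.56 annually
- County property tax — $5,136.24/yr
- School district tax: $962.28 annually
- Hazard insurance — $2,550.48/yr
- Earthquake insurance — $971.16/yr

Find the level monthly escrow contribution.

Municipal property tax: $5,065.56 per year
County property tax: $5,136.24 per year
School district tax: $962.28 per year
Hazard insurance: $2,550.48 per year
Earthquake insurance: $971.16 per year
Total per year = $5,065.56 + $5,136.24 + $962.28 + $2,550.48 + $971.16 = $14,685.72
Monthly = $14,685.72 ÷ 12 = $1,223.81

$1,223.81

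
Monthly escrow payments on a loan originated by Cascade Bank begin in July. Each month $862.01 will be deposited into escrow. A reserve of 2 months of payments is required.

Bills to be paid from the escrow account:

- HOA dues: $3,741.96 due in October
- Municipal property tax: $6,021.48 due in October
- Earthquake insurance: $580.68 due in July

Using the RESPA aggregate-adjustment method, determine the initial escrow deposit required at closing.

$8,620.10

Cushion = 2 × $862.01 = $1,724.02
Trial balance (start $0, +$862.01 each month, − disbursements):
  Jul: +$862.01 − $580.68 → $281.33
  Aug: +$862.01 → $1,143.34
  Sep: +$862.01 → $2,005.35
  Oct: +$862.01 − $9,763.44 → -$6,896.08
  Nov: +$862.01 → -$6,034.07
  Dec: +$862.01 → -$5,172.06
  Jan: +$862.01 → -$4,310.05
  Feb: +$862.01 → -$3,448.04
  Mar: +$862.01 → -$2,586.03
  Apr: +$862.01 → -$1,724.02
  May: +$862.01 → -$862.01
  Jun: +$862.01 → $0.00
Lowest trial balance = -$6,896.08 (Oct)
Initial deposit = cushion − low point = $1,724.02 − (-$6,896.08) = $8,620.10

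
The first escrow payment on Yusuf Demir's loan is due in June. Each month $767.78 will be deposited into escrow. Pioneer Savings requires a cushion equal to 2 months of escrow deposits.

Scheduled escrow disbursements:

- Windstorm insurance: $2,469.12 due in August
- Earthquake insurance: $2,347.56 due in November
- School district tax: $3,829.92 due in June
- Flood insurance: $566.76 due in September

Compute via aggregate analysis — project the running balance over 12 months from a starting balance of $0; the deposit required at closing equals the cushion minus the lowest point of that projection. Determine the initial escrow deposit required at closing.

$6,142.24

Cushion = 2 × $767.78 = $1,535.56
Trial balance (start $0, +$767.78 each month, − disbursements):
  Jun: +$767.78 − $3,829.92 → -$3,062.14
  Jul: +$767.78 → -$2,294.36
  Aug: +$767.78 − $2,469.12 → -$3,995.70
  Sep: +$767.78 − $566.76 → -$3,794.68
  Oct: +$767.78 → -$3,026.90
  Nov: +$767.78 − $2,347.56 → -$4,606.68
  Dec: +$767.78 → -$3,838.90
  Jan: +$767.78 → -$3,071.12
  Feb: +$767.78 → -$2,303.34
  Mar: +$767.78 → -$1,535.56
  Apr: +$767.78 → -$767.78
  May: +$767.78 → $0.00
Lowest trial balance = -$4,606.68 (Nov)
Initial deposit = cushion − low point = $1,535.56 − (-$4,606.68) = $6,142.24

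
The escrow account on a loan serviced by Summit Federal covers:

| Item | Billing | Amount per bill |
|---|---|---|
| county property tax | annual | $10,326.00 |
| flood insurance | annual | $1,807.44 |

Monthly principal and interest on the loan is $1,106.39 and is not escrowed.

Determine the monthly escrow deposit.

County property tax — $10,326.00 per year
Flood insurance — $1,807.44 per year
Annual escrow total = $12,133.44
Per month = $12,133.44 / 12 = $1,011.12

$1,011.12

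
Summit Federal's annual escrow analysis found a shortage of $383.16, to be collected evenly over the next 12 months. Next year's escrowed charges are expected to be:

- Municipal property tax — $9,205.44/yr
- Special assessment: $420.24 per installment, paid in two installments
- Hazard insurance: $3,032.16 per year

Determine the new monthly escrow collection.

Municipal property tax — $9,205.44
Special assessment — $420.24 × 2 = $840.48
Hazard insurance — $3,032.16
Total annual escrow = $13,078.08
Monthly escrow = $13,078.08 ÷ 12 = $1,089.84
Shortage per month = $383.16 / 12 = $31.93
New monthly escrow = $1,089.84 + $31.93 = $1,121.77

$1,121.77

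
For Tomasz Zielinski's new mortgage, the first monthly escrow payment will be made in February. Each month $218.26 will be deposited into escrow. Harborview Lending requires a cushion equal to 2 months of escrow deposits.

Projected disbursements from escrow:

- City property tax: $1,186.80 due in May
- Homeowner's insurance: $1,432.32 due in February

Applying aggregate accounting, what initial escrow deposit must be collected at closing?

Cushion = 2 × $218.26 = $436.52
Trial balance (start $0, +$218.26 each month, − disbursements):
  Feb: +$218.26 − $1,432.32 → -$1,214.06
  Mar: +$218.26 → -$995.80
  Apr: +$218.26 → -$777.54
  May: +$218.26 − $1,186.80 → -$1,746.08
  Jun: +$218.26 → -$1,527.82
  Jul: +$218.26 → -$1,309.56
  Aug: +$218.26 → -$1,091.30
  Sep: +$218.26 → -$873.04
  Oct: +$218.26 → -$654.78
  Nov: +$218.26 → -$436.52
  Dec: +$218.26 → -$218.26
  Jan: +$218.26 → $0.00
Lowest trial balance = -$1,746.08 (May)
Initial deposit = cushion − low point = $436.52 − (-$1,746.08) = $2,182.60

$2,182.60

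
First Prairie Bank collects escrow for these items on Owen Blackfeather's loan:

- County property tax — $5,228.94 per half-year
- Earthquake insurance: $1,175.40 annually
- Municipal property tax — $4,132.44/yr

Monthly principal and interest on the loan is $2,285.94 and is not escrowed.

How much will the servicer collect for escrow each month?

$1,313.81

County property tax: $5,228.94 × 2 = $10,457.88/yr
Earthquake insurance: $1,175.40/yr
Municipal property tax: $4,132.44/yr
Total annual escrow = $10,457.88 + $1,175.40 + $4,132.44 = $15,765.72
Base monthly escrow = $15,765.72 / 12 = $1,313.81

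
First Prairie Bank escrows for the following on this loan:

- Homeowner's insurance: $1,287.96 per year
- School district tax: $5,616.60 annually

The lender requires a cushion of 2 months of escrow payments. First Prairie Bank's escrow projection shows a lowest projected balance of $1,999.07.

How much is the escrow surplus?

$848.31

Homeowner's insurance — $1,287.96 annually
School district tax — $5,616.60 annually
Combined annual = $1,287.96 + $5,616.60 = $6,904.56
Monthly = $6,904.56 ÷ 12 = $575.38
Required reserve = 2 × $575.38 = $1,150.76
Surplus = $1,999.07 − $1,150.76 = $848.31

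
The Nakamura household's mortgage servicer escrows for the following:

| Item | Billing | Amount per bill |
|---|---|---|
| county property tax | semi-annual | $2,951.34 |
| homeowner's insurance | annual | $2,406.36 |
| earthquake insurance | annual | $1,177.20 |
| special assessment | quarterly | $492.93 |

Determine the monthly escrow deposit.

County property tax — $2,951.34 × 2 = $5,902.68/yr
Homeowner's insurance — $2,406.36/yr
Earthquake insurance — $1,177.20/yr
Special assessment — $492.93 × 4 = $1,971.72/yr
Combined annual = $5,902.68 + $2,406.36 + $1,177.20 + $1,971.72 = $11,457.96
Base monthly escrow = $11,457.96 / 12 = $954.83

$954.83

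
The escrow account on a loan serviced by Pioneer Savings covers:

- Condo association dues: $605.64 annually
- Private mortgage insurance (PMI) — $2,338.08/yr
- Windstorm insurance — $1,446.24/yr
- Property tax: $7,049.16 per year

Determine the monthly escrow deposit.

Condo association dues — $605.64 annually
Private mortgage insurance (PMI) — $2,338.08 annually
Windstorm insurance — $1,446.24 annually
Property tax — $7,049.16 annually
Combined annual = $11,439.12
Monthly escrow = $11,439.12 ÷ 12 = $953.26

$953.26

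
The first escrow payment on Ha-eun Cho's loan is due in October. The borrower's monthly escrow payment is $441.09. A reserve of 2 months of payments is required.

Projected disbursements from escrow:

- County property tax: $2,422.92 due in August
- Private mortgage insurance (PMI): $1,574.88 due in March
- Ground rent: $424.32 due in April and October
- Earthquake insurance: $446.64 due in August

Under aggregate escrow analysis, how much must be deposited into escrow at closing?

Cushion = 2 × $441.09 = $882.18
Trial balance (start $0, +$441.09 each month, − disbursements):
  Oct: +$441.09 − $424.32 → $16.77
  Nov: +$441.09 → $457.86
  Dec: +$441.09 → $898.95
  Jan: +$441.09 → $1,340.04
  Feb: +$441.09 → $1,781.13
  Mar: +$441.09 − $1,574.88 → $647.34
  Apr: +$441.09 − $424.32 → $664.11
  May: +$441.09 → $1,105.20
  Jun: +$441.09 → $1,546.29
  Jul: +$441.09 → $1,987.38
  Aug: +$441.09 − $2,869.56 → -$441.09
  Sep: +$441.09 → $0.00
Lowest trial balance = -$441.09 (Aug)
Initial deposit = cushion − low point = $882.18 − (-$441.09) = $1,323.27

$1,323.27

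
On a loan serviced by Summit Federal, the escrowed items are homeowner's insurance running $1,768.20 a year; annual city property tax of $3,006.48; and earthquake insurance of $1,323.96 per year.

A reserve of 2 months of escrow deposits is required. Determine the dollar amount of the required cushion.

Homeowner's insurance — $1,768.20/yr
City property tax — $3,006.48/yr
Earthquake insurance — $1,323.96/yr
Annual escrow total = $6,098.64
Per month = $6,098.64 ÷ 12 = $508.22
Cushion = 2 × $508.22 = $1,016.44

$1,016.44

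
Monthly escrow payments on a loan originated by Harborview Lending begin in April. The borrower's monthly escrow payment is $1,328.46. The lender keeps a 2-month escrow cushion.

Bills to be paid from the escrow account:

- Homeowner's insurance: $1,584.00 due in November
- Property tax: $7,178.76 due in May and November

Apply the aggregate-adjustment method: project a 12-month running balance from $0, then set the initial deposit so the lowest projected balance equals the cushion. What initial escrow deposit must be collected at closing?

$7,970.76

Cushion = 2 × $1,328.46 = $2,656.92
Trial balance (start $0, +$1,328.46 each month, − disbursements):
  Apr: +$1,328.46 → $1,328.46
  May: +$1,328.46 − $7,178.76 → -$4,521.84
  Jun: +$1,328.46 → -$3,193.38
  Jul: +$1,328.46 → -$1,864.92
  Aug: +$1,328.46 → -$536.46
  Sep: +$1,328.46 → $792.00
  Oct: +$1,328.46 → $2,120.46
  Nov: +$1,328.46 − $8,762.76 → -$5,313.84
  Dec: +$1,328.46 → -$3,985.38
  Jan: +$1,328.46 → -$2,656.92
  Feb: +$1,328.46 → -$1,328.46
  Mar: +$1,328.46 → $0.00
Lowest trial balance = -$5,313.84 (Nov)
Initial deposit = cushion − low point = $2,656.92 − (-$5,313.84) = $7,970.76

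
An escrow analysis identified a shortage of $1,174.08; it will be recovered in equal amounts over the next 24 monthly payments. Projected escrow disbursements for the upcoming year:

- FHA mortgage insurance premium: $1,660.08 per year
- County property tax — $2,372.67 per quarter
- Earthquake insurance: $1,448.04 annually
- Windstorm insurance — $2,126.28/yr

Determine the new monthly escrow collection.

FHA mortgage insurance premium: $1,660.08/yr
County property tax: $2,372.67 × 4 = $9,490.68/yr
Earthquake insurance: $1,448.04/yr
Windstorm insurance: $2,126.28/yr
Yearly total = $1,660.08 + $9,490.68 + $1,448.04 + $2,126.28 = $14,725.08
Monthly = $14,725.08 ÷ 12 = $1,227.09
Monthly shortage recovery: $1,174.08 ÷ 24 = $48.92
Adjusted monthly = $1,227.09 + $48.92 = $1,276.01

$1,276.01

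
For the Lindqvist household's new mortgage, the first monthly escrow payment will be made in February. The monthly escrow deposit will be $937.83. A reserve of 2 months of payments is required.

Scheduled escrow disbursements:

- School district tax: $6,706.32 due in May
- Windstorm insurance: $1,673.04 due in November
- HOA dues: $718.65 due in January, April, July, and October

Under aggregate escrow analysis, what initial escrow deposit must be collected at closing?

$5,549.31

Cushion = 2 × $937.83 = $1,875.66
Trial balance (start $0, +$937.83 each month, − disbursements):
  Feb: +$937.83 → $937.83
  Mar: +$937.83 → $1,875.66
  Apr: +$937.83 − $718.65 → $2,094.84
  May: +$937.83 − $6,706.32 → -$3,673.65
  Jun: +$937.83 → -$2,735.82
  Jul: +$937.83 − $718.65 → -$2,516.64
  Aug: +$937.83 → -$1,578.81
  Sep: +$937.83 → -$640.98
  Oct: +$937.83 − $718.65 → -$421.80
  Nov: +$937.83 − $1,673.04 → -$1,157.01
  Dec: +$937.83 → -$219.18
  Jan: +$937.83 − $718.65 → $0.00
Lowest trial balance = -$3,673.65 (May)
Initial deposit = cushion − low point = $1,875.66 − (-$3,673.65) = $5,549.31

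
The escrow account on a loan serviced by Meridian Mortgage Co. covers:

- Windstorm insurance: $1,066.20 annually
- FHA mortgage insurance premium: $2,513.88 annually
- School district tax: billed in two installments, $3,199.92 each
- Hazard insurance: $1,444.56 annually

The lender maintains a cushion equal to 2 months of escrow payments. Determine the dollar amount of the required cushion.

Windstorm insurance — $1,066.20/yr
FHA mortgage insurance premium — $2,513.88/yr
School district tax — $3,199.92 × 2 = $6,399.84/yr
Hazard insurance — $1,444.56/yr
Annual escrow total = $11,424.48
Base monthly escrow = $11,424.48 / 12 = $952.04
Reserve = 2 × $952.04 = $1,904.08

$1,904.08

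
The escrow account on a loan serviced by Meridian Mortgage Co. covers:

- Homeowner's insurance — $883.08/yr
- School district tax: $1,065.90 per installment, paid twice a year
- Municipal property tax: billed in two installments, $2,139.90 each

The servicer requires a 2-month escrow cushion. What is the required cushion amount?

Homeowner's insurance = $883.08
School district tax = $1,065.90 × 2 = $2,131.80
Municipal property tax = $2,139.90 × 2 = $4,279.80
Total annual escrow = $7,294.68
Base monthly escrow = $7,294.68 / 12 = $607.89
Required cushion = 2 × $607.89 = $1,215.78

$1,215.78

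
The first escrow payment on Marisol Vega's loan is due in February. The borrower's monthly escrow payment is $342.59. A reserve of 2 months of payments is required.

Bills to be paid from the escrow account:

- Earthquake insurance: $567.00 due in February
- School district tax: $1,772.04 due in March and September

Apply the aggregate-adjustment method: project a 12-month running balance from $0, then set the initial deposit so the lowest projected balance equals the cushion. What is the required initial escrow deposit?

$2,339.04

Cushion = 2 × $342.59 = $685.18
Trial balance (start $0, +$342.59 each month, − disbursements):
  Feb: +$342.59 − $567.00 → -$224.41
  Mar: +$342.59 − $1,772.04 → -$1,653.86
  Apr: +$342.59 → -$1,311.27
  May: +$342.59 → -$968.68
  Jun: +$342.59 → -$626.09
  Jul: +$342.59 → -$283.50
  Aug: +$342.59 → $59.09
  Sep: +$342.59 − $1,772.04 → -$1,370.36
  Oct: +$342.59 → -$1,027.77
  Nov: +$342.59 → -$685.18
  Dec: +$342.59 → -$342.59
  Jan: +$342.59 → $0.00
Lowest trial balance = -$1,653.86 (Mar)
Initial deposit = cushion − low point = $685.18 − (-$1,653.86) = $2,339.04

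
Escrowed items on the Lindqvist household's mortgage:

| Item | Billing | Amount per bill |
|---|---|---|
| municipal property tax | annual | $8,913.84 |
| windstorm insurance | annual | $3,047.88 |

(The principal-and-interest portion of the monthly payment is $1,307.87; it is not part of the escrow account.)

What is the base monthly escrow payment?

$996.81

Municipal property tax = $8,913.84/yr
Windstorm insurance = $3,047.88/yr
Total per year = $8,913.84 + $3,047.88 = $11,961.72
Monthly = $11,961.72 / 12 = $996.81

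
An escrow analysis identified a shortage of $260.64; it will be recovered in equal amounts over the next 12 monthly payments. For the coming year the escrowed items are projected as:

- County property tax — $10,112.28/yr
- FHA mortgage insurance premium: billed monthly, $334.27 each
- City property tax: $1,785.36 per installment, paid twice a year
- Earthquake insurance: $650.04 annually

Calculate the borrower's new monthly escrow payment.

$1,550.41

County property tax = $10,112.28/yr
FHA mortgage insurance premium = $334.27 × 12 = $4,011.24/yr
City property tax = $1,785.36 × 2 = $3,570.72/yr
Earthquake insurance = $650.04/yr
Total annual escrow = $10,112.28 + $4,011.24 + $3,570.72 + $650.04 = $18,344.28
Monthly = $18,344.28 / 12 = $1,528.69
Shortage spread = $260.64 / 12 = $21.72/mo
Adjusted monthly = $1,528.69 + $21.72 = $1,550.41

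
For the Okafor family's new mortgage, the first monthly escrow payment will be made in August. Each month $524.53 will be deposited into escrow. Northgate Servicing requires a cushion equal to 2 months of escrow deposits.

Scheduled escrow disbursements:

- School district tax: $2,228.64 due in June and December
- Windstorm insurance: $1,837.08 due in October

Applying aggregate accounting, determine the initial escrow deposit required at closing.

Cushion = 2 × $524.53 = $1,049.06
Trial balance (start $0, +$524.53 each month, − disbursements):
  Aug: +$524.53 → $524.53
  Sep: +$524.53 → $1,049.06
  Oct: +$524.53 − $1,837.08 → -$263.49
  Nov: +$524.53 → $261.04
  Dec: +$524.53 − $2,228.64 → -$1,443.07
  Jan: +$524.53 → -$918.54
  Feb: +$524.53 → -$394.01
  Mar: +$524.53 → $130.52
  Apr: +$524.53 → $655.05
  May: +$524.53 → $1,179.58
  Jun: +$524.53 − $2,228.64 → -$524.53
  Jul: +$524.53 → $0.00
Lowest trial balance = -$1,443.07 (Dec)
Initial deposit = cushion − low point = $1,049.06 − (-$1,443.07) = $2,492.13

$2,492.13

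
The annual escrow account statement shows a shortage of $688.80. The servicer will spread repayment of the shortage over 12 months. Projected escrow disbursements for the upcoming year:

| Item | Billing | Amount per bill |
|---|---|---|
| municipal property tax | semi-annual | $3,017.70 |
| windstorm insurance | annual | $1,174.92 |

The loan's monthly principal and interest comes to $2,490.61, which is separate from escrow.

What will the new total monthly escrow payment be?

$658.26

Municipal property tax: $3,017.70 × 2 = $6,035.40
Windstorm insurance: $1,174.92
Annual escrow total = $6,035.40 + $1,174.92 = $7,210.32
Per month = $7,210.32 / 12 = $600.86
Shortage per month = $688.80 / 12 = $57.40
Adjusted monthly = $600.86 + $57.40 = $658.26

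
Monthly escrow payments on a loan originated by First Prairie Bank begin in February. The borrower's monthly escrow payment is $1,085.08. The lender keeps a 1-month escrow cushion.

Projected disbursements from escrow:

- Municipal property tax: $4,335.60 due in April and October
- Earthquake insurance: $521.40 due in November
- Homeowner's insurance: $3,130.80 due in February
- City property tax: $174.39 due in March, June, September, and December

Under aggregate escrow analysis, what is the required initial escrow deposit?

$5,470.63

Cushion = 1 × $1,085.08 = $1,085.08
Trial balance (start $0, +$1,085.08 each month, − disbursements):
  Feb: +$1,085.08 − $3,130.80 → -$2,045.72
  Mar: +$1,085.08 − $174.39 → -$1,135.03
  Apr: +$1,085.08 − $4,335.60 → -$4,385.55
  May: +$1,085.08 → -$3,300.47
  Jun: +$1,085.08 − $174.39 → -$2,389.78
  Jul: +$1,085.08 → -$1,304.70
  Aug: +$1,085.08 → -$219.62
  Sep: +$1,085.08 − $174.39 → $691.07
  Oct: +$1,085.08 − $4,335.60 → -$2,559.45
  Nov: +$1,085.08 − $521.40 → -$1,995.77
  Dec: +$1,085.08 − $174.39 → -$1,085.08
  Jan: +$1,085.08 → $0.00
Lowest trial balance = -$4,385.55 (Apr)
Initial deposit = cushion − low point = $1,085.08 − (-$4,385.55) = $5,470.63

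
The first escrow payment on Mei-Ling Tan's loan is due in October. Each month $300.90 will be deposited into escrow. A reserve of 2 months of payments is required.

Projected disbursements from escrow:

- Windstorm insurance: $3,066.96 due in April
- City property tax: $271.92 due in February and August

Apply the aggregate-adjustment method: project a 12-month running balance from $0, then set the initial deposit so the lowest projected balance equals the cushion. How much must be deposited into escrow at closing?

Cushion = 2 × $300.90 = $601.80
Trial balance (start $0, +$300.90 each month, − disbursements):
  Oct: +$300.90 → $300.90
  Nov: +$300.90 → $601.80
  Dec: +$300.90 → $902.70
  Jan: +$300.90 → $1,203.60
  Feb: +$300.90 − $271.92 → $1,232.58
  Mar: +$300.90 → $1,533.48
  Apr: +$300.90 − $3,066.96 → -$1,232.58
  May: +$300.90 → -$931.68
  Jun: +$300.90 → -$630.78
  Jul: +$300.90 → -$329.88
  Aug: +$300.90 − $271.92 → -$300.90
  Sep: +$300.90 → $0.00
Lowest trial balance = -$1,232.58 (Apr)
Initial deposit = cushion − low point = $601.80 − (-$1,232.58) = $1,834.38

$1,834.38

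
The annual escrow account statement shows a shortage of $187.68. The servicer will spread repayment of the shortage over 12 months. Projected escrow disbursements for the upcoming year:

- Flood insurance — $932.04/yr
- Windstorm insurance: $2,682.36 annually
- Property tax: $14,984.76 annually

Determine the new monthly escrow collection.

$1,565.57

Flood insurance: $932.04 annually
Windstorm insurance: $2,682.36 annually
Property tax: $14,984.76 annually
Annual escrow total = $18,599.16
Monthly escrow = $18,599.16 / 12 = $1,549.93
Shortage per month = $187.68 ÷ 12 = $15.64
New monthly escrow = $1,549.93 + $15.64 = $1,565.57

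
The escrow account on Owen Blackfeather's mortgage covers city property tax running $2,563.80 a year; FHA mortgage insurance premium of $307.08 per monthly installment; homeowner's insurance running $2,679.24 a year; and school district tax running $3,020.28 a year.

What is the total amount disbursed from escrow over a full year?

$11,948.28

City property tax = $2,563.80 per year
FHA mortgage insurance premium = $307.08 × 12 = $3,684.96 per year
Homeowner's insurance = $2,679.24 per year
School district tax = $3,020.28 per year
Combined annual = $2,563.80 + $3,684.96 + $2,679.24 + $3,020.28 = $11,948.28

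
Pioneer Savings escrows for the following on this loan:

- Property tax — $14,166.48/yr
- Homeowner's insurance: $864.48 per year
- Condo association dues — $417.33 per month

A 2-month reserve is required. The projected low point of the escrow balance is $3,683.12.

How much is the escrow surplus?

Property tax — $14,166.48
Homeowner's insurance — $864.48
Condo association dues — $417.33 × 12 = $5,007.96
Total per year = $20,038.92
Per month = $20,038.92 ÷ 12 = $1,669.91
Cushion = 2 × $1,669.91 = $3,339.82
Surplus = $3,683.12 − $3,339.82 = $343.30

$343.30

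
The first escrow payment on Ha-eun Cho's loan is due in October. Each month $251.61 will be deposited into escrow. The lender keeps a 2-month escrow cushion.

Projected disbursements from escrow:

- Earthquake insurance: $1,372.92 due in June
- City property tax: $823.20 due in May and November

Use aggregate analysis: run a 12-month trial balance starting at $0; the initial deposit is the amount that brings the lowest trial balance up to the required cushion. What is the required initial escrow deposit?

$1,258.05

Cushion = 2 × $251.61 = $503.22
Trial balance (start $0, +$251.61 each month, − disbursements):
  Oct: +$251.61 → $251.61
  Nov: +$251.61 − $823.20 → -$319.98
  Dec: +$251.61 → -$68.37
  Jan: +$251.61 → $183.24
  Feb: +$251.61 → $434.85
  Mar: +$251.61 → $686.46
  Apr: +$251.61 → $938.07
  May: +$251.61 − $823.20 → $366.48
  Jun: +$251.61 − $1,372.92 → -$754.83
  Jul: +$251.61 → -$503.22
  Aug: +$251.61 → -$251.61
  Sep: +$251.61 → $0.00
Lowest trial balance = -$754.83 (Jun)
Initial deposit = cushion − low point = $503.22 − (-$754.83) = $1,258.05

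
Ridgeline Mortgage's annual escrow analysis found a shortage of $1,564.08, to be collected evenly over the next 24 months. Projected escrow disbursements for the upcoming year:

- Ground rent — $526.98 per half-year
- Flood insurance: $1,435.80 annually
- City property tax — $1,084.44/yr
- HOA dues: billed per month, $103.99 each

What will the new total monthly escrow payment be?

$467.01

Ground rent = $526.98 × 2 = $1,053.96/yr
Flood insurance = $1,435.80/yr
City property tax = $1,084.44/yr
HOA dues = $103.99 × 12 = $1,247.88/yr
Yearly total = $1,053.96 + $1,435.80 + $1,084.44 + $1,247.88 = $4,822.08
Monthly escrow = $4,822.08 / 12 = $401.84
Shortage per month = $1,564.08 / 24 = $65.17
Adjusted monthly = $401.84 + $65.17 = $467.01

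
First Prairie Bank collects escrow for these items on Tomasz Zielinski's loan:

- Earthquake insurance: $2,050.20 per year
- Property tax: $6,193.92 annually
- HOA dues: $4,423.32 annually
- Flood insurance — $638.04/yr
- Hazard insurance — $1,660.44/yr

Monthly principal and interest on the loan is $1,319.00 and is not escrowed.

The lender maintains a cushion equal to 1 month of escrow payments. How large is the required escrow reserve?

Earthquake insurance: $2,050.20 annually
Property tax: $6,193.92 annually
HOA dues: $4,423.32 annually
Flood insurance: $638.04 annually
Hazard insurance: $1,660.44 annually
Total per year = $2,050.20 + $6,193.92 + $4,423.32 + $638.04 + $1,660.44 = $14,965.92
Per month = $14,965.92 ÷ 12 = $1,247.16
Reserve = 1 × $1,247.16 = $1,247.16

$1,247.16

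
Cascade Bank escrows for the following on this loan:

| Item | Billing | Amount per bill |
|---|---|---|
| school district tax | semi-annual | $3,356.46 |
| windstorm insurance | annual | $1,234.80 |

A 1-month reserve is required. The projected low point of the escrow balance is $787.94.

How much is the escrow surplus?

School district tax = $3,356.46 × 2 = $6,712.92/yr
Windstorm insurance = $1,234.80/yr
Combined annual = $7,947.72
Monthly escrow = $7,947.72 ÷ 12 = $662.31
Required reserve = 1 × $662.31 = $662.31
Surplus = $787.94 − $662.31 = $125.63

$125.63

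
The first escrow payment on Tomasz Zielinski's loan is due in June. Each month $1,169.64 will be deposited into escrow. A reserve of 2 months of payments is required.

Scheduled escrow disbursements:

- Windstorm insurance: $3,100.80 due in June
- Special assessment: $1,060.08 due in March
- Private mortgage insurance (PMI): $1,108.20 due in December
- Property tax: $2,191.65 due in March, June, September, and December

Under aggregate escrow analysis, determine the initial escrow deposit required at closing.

Cushion = 2 × $1,169.64 = $2,339.28
Trial balance (start $0, +$1,169.64 each month, − disbursements):
  Jun: +$1,169.64 − $5,292.45 → -$4,122.81
  Jul: +$1,169.64 → -$2,953.17
  Aug: +$1,169.64 → -$1,783.53
  Sep: +$1,169.64 − $2,191.65 → -$2,805.54
  Oct: +$1,169.64 → -$1,635.90
  Nov: +$1,169.64 → -$466.26
  Dec: +$1,169.64 − $3,299.85 → -$2,596.47
  Jan: +$1,169.64 → -$1,426.83
  Feb: +$1,169.64 → -$257.19
  Mar: +$1,169.64 − $3,251.73 → -$2,339.28
  Apr: +$1,169.64 → -$1,169.64
  May: +$1,169.64 → $0.00
Lowest trial balance = -$4,122.81 (Jun)
Initial deposit = cushion − low point = $2,339.28 − (-$4,122.81) = $6,462.09

$6,462.09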